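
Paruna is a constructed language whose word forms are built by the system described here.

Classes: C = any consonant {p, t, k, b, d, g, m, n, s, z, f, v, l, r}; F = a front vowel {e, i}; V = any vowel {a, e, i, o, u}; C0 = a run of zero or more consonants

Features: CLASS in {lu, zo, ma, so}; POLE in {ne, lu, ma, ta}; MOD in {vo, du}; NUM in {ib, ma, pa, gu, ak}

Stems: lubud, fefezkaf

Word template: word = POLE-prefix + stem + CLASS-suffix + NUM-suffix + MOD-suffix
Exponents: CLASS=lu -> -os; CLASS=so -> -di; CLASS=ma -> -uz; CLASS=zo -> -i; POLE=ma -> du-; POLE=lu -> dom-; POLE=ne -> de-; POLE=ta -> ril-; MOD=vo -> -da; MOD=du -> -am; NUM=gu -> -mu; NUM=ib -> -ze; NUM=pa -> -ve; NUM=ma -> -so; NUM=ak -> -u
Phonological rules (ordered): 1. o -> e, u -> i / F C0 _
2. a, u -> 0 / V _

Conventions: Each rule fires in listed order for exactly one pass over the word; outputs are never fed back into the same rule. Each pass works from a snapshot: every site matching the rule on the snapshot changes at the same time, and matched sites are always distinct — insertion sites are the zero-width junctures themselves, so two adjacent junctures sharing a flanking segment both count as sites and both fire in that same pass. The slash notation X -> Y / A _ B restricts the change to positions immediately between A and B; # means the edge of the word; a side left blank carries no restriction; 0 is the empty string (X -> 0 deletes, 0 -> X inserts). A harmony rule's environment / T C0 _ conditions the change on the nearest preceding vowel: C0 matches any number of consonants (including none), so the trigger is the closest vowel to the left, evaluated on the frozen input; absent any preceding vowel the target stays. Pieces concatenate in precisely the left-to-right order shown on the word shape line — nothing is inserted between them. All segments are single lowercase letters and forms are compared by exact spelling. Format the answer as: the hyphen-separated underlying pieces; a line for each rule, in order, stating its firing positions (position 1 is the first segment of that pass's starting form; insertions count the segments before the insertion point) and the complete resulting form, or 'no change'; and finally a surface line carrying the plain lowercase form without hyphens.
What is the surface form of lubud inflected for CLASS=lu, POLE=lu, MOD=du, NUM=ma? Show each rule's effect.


underlying: dom-lubud-os-so-am
1. o -> e, u -> i / F C0 _: no change
2. a, u -> 0 / V _: fires at position(s) 13: domlubudossom
surface: domlubudossom


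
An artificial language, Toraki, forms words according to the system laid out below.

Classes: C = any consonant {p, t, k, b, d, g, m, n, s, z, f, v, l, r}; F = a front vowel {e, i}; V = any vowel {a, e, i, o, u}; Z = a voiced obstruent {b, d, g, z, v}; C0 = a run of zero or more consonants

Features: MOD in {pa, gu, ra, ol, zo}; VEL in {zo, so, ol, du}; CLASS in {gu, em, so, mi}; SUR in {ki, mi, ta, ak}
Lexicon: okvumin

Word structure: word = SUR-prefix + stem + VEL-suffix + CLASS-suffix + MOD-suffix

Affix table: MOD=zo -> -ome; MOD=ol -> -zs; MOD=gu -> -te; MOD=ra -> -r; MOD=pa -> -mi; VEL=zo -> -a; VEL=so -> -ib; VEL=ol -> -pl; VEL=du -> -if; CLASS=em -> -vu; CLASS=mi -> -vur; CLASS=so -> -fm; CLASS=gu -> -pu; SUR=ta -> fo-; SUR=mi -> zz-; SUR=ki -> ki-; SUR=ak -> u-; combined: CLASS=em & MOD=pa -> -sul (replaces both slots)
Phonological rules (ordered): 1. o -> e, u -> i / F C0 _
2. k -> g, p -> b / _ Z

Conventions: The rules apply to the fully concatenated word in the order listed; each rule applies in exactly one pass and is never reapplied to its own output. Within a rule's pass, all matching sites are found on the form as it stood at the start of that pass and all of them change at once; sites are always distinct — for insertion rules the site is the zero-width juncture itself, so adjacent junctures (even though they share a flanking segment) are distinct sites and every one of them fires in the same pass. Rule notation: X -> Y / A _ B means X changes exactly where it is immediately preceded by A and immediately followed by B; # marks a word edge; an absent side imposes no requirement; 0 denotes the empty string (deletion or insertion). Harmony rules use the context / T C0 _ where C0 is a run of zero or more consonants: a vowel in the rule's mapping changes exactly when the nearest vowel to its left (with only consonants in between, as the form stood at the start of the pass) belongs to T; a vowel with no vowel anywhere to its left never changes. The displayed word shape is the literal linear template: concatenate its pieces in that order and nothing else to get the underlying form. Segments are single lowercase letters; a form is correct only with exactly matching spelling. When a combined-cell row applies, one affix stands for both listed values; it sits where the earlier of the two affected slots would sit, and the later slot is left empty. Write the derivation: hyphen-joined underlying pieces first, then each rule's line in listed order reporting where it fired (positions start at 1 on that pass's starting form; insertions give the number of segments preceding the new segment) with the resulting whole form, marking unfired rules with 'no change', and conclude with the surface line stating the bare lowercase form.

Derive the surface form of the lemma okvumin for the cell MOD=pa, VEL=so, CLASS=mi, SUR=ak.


underlying: u-okvumin-ib-vur-mi
1. o -> e, u -> i / F C0 _: fires at position(s) 12: uokvuminibvirmi
2. k -> g, p -> b / _ Z: fires at position(s) 3: uogvuminibvirmi
surface: uogvuminibvirmi


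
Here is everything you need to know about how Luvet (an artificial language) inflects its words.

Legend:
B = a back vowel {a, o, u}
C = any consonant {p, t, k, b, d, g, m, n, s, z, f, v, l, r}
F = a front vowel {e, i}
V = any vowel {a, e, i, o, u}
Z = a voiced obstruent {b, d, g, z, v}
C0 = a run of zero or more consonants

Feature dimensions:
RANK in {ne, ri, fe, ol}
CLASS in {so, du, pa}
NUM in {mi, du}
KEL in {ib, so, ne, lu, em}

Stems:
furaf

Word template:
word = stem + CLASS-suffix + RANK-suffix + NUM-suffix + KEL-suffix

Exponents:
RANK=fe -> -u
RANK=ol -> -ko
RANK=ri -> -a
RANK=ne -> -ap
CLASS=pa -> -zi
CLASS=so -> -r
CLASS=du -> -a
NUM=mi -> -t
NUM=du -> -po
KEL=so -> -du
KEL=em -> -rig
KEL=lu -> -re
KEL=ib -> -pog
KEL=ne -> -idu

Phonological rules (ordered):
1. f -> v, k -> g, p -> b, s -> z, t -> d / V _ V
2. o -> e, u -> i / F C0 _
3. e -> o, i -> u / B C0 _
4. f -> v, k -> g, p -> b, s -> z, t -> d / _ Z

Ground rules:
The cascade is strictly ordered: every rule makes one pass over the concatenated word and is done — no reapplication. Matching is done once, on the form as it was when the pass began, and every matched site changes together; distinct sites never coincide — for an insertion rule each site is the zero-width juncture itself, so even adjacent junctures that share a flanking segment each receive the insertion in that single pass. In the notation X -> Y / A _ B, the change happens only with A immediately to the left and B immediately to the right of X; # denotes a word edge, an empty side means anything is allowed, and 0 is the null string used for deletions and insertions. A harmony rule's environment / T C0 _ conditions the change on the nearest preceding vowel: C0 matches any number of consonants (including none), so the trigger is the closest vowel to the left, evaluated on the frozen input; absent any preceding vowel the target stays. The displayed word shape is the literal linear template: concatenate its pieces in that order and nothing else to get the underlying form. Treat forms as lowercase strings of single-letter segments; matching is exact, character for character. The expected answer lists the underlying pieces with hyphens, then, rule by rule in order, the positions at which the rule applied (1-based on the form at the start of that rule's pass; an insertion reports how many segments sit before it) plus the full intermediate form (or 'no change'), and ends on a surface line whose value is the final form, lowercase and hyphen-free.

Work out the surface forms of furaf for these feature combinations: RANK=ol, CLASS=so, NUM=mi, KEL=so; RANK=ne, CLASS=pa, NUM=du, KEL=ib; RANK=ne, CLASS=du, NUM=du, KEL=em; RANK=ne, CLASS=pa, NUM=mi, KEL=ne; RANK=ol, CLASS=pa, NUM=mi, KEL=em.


cell RANK=ol, CLASS=so, NUM=mi, KEL=so:
underlying: furaf-r-ko-t-du
1. f -> v, k -> g, p -> b, s -> z, t -> d / V _ V: no change
2. o -> e, u -> i / F C0 _: no change
3. e -> o, i -> u / B C0 _: no change
4. f -> v, k -> g, p -> b, s -> z, t -> d / _ Z: fires at position(s) 9: furafrkoddu
surface: furafrkoddu

cell RANK=ne, CLASS=pa, NUM=du, KEL=ib:
underlying: furaf-zi-ap-po-pog
1. f -> v, k -> g, p -> b, s -> z, t -> d / V _ V: fires at position(s) 12: furafziappobog
2. o -> e, u -> i / F C0 _: no change
3. e -> o, i -> u / B C0 _: fires at position(s) 7: furafzuappobog
4. f -> v, k -> g, p -> b, s -> z, t -> d / _ Z: fires at position(s) 5: furavzuappobog
surface: furavzuappobog

cell RANK=ne, CLASS=du, NUM=du, KEL=em:
underlying: furaf-a-ap-po-rig
1. f -> v, k -> g, p -> b, s -> z, t -> d / V _ V: fires at position(s) 5: furavaapporig
2. o -> e, u -> i / F C0 _: no change
3. e -> o, i -> u / B C0 _: fires at position(s) 12: furavaapporug
4. f -> v, k -> g, p -> b, s -> z, t -> d / _ Z: no change
surface: furavaapporug

cell RANK=ne, CLASS=pa, NUM=mi, KEL=ne:
underlying: furaf-zi-ap-t-idu
1. f -> v, k -> g, p -> b, s -> z, t -> d / V _ V: no change
2. o -> e, u -> i / F C0 _: fires at position(s) 13: furafziaptidi
3. e -> o, i -> u / B C0 _: fires at position(s) 7, 11: furafzuaptudi
4. f -> v, k -> g, p -> b, s -> z, t -> d / _ Z: fires at position(s) 5: furavzuaptudi
surface: furavzuaptudi

cell RANK=ol, CLASS=pa, NUM=mi, KEL=em:
underlying: furaf-zi-ko-t-rig
1. f -> v, k -> g, p -> b, s -> z, t -> d / V _ V: fires at position(s) 8: furafzigotrig
2. o -> e, u -> i / F C0 _: fires at position(s) 9: furafzigetrig
3. e -> o, i -> u / B C0 _: fires at position(s) 7: furafzugetrig
4. f -> v, k -> g, p -> b, s -> z, t -> d / _ Z: fires at position(s) 5: furavzugetrig
surface: furavzugetrig


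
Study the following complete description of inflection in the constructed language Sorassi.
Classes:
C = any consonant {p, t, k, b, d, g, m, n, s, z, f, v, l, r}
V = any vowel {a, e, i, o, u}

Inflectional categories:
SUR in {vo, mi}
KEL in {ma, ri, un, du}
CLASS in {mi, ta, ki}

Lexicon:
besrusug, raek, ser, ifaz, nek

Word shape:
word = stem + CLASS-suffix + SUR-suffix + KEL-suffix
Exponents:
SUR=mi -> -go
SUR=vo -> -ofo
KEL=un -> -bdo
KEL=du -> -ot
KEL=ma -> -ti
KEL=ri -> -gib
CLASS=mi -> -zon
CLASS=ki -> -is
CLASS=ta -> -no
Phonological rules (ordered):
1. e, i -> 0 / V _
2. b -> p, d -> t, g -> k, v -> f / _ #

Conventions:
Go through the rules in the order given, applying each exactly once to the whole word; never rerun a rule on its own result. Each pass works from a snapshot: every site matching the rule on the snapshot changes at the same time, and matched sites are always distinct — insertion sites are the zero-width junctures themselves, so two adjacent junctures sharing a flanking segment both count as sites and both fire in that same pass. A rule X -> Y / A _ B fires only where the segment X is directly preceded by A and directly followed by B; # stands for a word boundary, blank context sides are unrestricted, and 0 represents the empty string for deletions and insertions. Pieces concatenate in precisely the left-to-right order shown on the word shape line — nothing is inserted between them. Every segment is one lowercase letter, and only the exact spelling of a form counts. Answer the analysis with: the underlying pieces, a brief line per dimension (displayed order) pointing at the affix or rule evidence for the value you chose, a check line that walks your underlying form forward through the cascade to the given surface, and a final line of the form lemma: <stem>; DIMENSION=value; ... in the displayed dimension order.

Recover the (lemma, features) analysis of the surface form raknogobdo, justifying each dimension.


underlying: raek-no-go-bdo
SUR=mi - signalled by the affix -go
KEL=un - signalled by the affix -bdo
CLASS=ta - signalled by the affix -no
check: raeknogobdo -> raknogobdo -> raknogobdo
lemma: raek; SUR=mi; KEL=un; CLASS=ta


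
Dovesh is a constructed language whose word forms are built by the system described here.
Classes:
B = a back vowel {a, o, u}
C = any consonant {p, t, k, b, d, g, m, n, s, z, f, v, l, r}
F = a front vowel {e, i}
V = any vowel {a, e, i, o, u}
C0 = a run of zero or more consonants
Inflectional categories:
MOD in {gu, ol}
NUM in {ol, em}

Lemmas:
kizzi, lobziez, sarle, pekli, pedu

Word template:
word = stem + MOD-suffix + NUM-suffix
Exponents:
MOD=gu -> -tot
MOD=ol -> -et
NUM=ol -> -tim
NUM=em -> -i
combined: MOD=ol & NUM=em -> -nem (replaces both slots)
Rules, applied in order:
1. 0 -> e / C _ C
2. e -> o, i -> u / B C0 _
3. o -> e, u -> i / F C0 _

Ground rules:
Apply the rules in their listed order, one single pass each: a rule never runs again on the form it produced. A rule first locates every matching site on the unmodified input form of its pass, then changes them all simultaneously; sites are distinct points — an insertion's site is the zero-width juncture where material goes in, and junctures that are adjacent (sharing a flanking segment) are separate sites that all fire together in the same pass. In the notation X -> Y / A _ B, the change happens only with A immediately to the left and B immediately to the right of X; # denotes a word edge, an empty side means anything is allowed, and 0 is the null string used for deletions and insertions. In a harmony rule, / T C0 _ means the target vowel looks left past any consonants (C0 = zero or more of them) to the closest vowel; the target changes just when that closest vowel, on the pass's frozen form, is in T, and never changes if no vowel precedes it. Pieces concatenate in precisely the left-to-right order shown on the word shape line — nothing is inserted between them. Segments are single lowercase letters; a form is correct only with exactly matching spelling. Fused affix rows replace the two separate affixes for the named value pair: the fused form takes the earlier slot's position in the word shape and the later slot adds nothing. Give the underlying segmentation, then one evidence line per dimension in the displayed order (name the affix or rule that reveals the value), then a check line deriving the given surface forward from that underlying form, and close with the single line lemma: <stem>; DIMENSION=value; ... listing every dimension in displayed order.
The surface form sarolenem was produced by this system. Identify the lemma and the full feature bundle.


underlying: sarle-nem
MOD=ol - signalled by the combined affix row
NUM=em - signalled by the combined affix row
check: sarlenem -> sarelenem -> sarolenem -> sarolenem
lemma: sarle; MOD=ol; NUM=em


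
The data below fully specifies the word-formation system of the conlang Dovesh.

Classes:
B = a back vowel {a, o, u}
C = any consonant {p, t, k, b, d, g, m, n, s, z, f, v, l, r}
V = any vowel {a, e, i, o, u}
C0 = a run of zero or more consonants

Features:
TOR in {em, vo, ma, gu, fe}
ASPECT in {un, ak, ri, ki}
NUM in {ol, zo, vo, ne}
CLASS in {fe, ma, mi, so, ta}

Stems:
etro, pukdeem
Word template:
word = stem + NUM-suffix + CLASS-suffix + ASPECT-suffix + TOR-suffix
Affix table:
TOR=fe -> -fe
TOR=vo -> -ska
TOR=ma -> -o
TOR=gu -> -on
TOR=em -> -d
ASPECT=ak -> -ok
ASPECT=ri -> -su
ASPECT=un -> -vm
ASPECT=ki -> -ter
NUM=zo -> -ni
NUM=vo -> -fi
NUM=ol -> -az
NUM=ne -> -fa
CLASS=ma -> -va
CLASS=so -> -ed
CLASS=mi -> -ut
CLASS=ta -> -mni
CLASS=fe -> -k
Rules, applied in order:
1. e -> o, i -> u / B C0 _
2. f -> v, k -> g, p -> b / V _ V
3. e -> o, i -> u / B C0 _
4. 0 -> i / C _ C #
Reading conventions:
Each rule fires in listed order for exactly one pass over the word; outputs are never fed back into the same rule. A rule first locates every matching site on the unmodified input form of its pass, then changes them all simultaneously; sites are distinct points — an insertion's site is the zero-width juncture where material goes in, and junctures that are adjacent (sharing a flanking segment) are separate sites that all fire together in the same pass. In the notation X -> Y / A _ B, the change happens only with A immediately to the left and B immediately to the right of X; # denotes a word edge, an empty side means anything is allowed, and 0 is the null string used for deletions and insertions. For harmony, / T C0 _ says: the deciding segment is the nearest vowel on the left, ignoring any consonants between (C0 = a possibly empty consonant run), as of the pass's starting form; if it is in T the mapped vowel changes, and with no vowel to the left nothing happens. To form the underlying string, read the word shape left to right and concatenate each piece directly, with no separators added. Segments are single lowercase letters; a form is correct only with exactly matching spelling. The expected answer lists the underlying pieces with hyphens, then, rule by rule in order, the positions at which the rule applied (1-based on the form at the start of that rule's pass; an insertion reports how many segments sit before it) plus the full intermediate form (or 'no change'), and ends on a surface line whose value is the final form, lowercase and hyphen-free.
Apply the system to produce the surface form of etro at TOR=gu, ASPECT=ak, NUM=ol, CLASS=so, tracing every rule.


underlying: etro-az-ed-ok-on
1. e -> o, i -> u / B C0 _: fires at position(s) 7: etroazodokon
2. f -> v, k -> g, p -> b / V _ V: fires at position(s) 10: etroazodogon
3. e -> o, i -> u / B C0 _: no change
4. 0 -> i / C _ C #: no change
surface: etroazodogon


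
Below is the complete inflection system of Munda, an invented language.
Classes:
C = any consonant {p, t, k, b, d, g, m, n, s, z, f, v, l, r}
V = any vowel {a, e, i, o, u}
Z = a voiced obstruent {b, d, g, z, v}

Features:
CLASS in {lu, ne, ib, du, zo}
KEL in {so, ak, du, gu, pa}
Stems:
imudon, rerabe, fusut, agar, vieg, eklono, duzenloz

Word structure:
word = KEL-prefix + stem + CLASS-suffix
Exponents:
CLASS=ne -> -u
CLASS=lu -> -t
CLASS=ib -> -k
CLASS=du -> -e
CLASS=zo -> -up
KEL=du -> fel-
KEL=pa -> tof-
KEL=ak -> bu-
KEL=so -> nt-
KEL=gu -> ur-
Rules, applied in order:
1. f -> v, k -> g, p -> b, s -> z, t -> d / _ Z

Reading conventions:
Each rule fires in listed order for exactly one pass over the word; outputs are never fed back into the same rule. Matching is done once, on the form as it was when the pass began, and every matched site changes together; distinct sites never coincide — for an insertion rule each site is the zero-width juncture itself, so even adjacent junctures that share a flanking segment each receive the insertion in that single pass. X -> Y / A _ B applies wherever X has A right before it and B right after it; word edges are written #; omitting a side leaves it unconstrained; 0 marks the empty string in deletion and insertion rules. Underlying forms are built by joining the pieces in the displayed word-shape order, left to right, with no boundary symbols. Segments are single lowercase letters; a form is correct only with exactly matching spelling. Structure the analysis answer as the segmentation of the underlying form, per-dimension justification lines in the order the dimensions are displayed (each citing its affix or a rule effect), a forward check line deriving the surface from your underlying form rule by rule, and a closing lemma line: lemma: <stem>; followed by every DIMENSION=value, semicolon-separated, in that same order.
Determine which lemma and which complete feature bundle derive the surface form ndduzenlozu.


underlying: nt-duzenloz-u
CLASS=ne - signalled by the affix -u
KEL=so - signalled by the affix nt-
check: ntduzenlozu -> ndduzenlozu
lemma: duzenloz; CLASS=ne; KEL=so


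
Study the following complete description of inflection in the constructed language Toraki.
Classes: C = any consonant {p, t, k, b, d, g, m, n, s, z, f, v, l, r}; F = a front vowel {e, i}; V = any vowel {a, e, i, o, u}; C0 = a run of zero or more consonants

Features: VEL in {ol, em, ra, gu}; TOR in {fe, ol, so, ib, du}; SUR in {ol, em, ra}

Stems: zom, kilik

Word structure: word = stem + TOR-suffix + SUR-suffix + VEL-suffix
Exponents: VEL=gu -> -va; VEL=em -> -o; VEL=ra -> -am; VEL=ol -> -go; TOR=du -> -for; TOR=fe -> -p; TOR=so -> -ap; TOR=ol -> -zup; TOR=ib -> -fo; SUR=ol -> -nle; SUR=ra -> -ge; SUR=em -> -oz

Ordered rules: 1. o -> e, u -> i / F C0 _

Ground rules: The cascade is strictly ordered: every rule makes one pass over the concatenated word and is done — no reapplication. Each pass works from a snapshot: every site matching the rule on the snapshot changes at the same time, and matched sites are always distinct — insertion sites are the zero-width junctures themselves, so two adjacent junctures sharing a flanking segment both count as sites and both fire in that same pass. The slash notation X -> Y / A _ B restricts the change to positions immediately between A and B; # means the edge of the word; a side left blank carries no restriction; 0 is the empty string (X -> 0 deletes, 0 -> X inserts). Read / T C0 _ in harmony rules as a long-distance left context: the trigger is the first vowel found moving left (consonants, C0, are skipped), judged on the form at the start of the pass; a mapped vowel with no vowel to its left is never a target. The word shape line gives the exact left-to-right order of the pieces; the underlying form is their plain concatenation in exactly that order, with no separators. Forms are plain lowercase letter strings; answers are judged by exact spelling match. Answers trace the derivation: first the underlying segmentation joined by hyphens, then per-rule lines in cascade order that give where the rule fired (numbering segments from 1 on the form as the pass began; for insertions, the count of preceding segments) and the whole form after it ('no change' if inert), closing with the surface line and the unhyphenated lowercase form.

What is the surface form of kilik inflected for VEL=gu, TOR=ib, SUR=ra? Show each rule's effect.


underlying: kilik-fo-ge-va
1. o -> e, u -> i / F C0 _: fires at position(s) 7: kilikfegeva
surface: kilikfegeva


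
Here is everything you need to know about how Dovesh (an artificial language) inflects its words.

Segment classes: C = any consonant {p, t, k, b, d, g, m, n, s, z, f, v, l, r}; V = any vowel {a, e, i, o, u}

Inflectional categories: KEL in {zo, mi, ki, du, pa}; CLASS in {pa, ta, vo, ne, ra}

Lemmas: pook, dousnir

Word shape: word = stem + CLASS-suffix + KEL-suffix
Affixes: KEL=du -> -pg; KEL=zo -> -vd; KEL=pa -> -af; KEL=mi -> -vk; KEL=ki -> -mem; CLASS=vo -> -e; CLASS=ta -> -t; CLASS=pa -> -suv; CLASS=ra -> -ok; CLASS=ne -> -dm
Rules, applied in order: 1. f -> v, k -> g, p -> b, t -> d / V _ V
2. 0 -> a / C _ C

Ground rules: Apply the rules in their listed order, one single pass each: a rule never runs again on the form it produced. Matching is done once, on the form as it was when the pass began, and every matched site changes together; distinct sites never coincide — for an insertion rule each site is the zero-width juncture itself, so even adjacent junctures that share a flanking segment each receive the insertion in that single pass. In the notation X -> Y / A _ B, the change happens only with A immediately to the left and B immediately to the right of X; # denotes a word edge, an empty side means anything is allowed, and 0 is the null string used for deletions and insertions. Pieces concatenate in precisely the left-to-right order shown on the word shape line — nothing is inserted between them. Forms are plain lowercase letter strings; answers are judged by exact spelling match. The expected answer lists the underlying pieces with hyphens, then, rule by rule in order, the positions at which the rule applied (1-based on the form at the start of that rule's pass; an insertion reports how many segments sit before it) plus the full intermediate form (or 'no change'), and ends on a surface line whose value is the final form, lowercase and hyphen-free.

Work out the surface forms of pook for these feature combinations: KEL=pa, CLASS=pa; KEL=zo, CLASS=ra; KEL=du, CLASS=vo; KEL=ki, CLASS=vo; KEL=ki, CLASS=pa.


cell KEL=pa, CLASS=pa:
underlying: pook-suv-af
1. f -> v, k -> g, p -> b, t -> d / V _ V: no change
2. 0 -> a / C _ C: inserts after position(s) 4: pookasuvaf
surface: pookasuvaf

cell KEL=zo, CLASS=ra:
underlying: pook-ok-vd
1. f -> v, k -> g, p -> b, t -> d / V _ V: fires at position(s) 4: poogokvd
2. 0 -> a / C _ C: inserts after position(s) 6, 7: poogokavad
surface: poogokavad

cell KEL=du, CLASS=vo:
underlying: pook-e-pg
1. f -> v, k -> g, p -> b, t -> d / V _ V: fires at position(s) 4: poogepg
2. 0 -> a / C _ C: inserts after position(s) 6: poogepag
surface: poogepag

cell KEL=ki, CLASS=vo:
underlying: pook-e-mem
1. f -> v, k -> g, p -> b, t -> d / V _ V: fires at position(s) 4: poogemem
2. 0 -> a / C _ C: no change
surface: poogemem

cell KEL=ki, CLASS=pa:
underlying: pook-suv-mem
1. f -> v, k -> g, p -> b, t -> d / V _ V: no change
2. 0 -> a / C _ C: inserts after position(s) 4, 7: pookasuvamem
surface: pookasuvamem


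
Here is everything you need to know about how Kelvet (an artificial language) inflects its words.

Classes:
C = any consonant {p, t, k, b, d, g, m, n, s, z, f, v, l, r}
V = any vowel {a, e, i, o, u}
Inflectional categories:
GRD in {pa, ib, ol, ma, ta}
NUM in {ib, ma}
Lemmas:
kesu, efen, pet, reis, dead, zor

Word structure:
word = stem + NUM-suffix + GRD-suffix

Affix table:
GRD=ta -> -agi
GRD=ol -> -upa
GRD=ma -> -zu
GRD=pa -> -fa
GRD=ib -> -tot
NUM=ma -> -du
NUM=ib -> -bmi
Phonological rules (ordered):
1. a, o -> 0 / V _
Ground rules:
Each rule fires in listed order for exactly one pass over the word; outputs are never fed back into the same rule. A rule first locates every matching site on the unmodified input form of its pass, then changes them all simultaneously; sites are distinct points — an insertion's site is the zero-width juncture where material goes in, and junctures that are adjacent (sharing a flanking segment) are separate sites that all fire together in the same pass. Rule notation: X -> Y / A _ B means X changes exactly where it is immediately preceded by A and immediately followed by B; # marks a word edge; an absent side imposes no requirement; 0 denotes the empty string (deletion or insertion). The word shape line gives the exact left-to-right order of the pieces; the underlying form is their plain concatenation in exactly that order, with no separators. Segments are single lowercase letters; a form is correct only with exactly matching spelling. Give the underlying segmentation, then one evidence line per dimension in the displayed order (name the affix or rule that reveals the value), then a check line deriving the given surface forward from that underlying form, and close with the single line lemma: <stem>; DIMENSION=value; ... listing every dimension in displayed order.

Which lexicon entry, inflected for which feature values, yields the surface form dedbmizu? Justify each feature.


underlying: dead-bmi-zu
GRD=ma - signalled by the affix -zu
NUM=ib - signalled by the affix -bmi
check: deadbmizu -> dedbmizu
lemma: dead; GRD=ma; NUM=ib


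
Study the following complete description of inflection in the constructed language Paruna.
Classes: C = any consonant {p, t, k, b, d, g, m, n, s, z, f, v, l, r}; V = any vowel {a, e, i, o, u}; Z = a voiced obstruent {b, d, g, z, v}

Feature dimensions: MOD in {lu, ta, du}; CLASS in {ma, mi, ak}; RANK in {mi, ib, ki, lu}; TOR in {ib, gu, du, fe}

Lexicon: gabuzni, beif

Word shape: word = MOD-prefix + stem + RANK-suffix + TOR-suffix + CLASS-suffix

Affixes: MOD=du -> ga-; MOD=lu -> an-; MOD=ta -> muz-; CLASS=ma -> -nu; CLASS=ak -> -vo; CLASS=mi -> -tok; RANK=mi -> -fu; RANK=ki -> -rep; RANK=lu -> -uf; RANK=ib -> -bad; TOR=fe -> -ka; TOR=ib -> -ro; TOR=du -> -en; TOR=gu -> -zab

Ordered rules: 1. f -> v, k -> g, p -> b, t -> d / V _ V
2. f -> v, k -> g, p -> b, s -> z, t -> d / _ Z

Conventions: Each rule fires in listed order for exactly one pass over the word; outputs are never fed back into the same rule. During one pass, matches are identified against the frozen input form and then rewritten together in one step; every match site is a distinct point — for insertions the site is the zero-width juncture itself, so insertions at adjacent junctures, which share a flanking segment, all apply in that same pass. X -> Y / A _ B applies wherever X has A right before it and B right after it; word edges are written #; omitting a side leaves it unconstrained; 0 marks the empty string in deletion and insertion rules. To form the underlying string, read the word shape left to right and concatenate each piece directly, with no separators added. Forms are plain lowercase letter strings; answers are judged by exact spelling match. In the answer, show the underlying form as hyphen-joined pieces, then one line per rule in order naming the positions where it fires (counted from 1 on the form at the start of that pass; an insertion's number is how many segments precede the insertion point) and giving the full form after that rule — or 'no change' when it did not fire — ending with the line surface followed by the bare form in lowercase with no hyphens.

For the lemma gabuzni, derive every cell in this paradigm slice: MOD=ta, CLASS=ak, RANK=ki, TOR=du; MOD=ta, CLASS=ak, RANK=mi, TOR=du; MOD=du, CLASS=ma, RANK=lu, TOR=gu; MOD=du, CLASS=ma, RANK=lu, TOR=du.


cell MOD=ta, CLASS=ak, RANK=ki, TOR=du:
underlying: muz-gabuzni-rep-en-vo
1. f -> v, k -> g, p -> b, t -> d / V _ V: fires at position(s) 13: muzgabuznirebenvo
2. f -> v, k -> g, p -> b, s -> z, t -> d / _ Z: no change
surface: muzgabuznirebenvo

cell MOD=ta, CLASS=ak, RANK=mi, TOR=du:
underlying: muz-gabuzni-fu-en-vo
1. f -> v, k -> g, p -> b, t -> d / V _ V: fires at position(s) 11: muzgabuznivuenvo
2. f -> v, k -> g, p -> b, s -> z, t -> d / _ Z: no change
surface: muzgabuznivuenvo

cell MOD=du, CLASS=ma, RANK=lu, TOR=gu:
underlying: ga-gabuzni-uf-zab-nu
1. f -> v, k -> g, p -> b, t -> d / V _ V: no change
2. f -> v, k -> g, p -> b, s -> z, t -> d / _ Z: fires at position(s) 11: gagabuzniuvzabnu
surface: gagabuzniuvzabnu

cell MOD=du, CLASS=ma, RANK=lu, TOR=du:
underlying: ga-gabuzni-uf-en-nu
1. f -> v, k -> g, p -> b, t -> d / V _ V: fires at position(s) 11: gagabuzniuvennu
2. f -> v, k -> g, p -> b, s -> z, t -> d / _ Z: no change
surface: gagabuzniuvennu


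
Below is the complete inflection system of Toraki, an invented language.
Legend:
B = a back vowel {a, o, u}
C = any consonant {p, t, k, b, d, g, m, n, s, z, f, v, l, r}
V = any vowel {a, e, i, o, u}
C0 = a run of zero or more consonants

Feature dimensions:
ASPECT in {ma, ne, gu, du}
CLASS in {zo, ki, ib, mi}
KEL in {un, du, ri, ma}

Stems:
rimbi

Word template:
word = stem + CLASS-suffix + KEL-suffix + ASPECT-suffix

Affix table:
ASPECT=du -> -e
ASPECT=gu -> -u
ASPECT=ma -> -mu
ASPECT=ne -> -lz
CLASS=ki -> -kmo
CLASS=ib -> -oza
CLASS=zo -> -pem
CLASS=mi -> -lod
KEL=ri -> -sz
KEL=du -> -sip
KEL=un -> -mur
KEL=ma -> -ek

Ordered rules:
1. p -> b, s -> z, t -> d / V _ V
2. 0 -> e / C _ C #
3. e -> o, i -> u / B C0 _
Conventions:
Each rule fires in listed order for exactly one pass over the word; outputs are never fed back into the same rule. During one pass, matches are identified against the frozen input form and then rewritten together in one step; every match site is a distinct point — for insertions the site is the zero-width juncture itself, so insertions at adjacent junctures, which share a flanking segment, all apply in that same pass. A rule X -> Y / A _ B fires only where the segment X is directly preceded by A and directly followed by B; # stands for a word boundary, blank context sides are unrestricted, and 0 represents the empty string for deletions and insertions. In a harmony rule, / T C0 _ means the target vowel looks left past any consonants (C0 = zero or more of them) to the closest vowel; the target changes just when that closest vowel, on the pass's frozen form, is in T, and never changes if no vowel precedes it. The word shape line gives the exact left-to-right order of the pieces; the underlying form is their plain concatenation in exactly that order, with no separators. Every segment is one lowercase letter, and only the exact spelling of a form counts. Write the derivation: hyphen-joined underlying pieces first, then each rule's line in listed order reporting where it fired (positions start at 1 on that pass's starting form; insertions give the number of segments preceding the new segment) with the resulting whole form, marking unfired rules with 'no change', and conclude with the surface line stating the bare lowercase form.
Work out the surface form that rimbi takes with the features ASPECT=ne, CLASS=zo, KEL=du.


underlying: rimbi-pem-sip-lz
1. p -> b, s -> z, t -> d / V _ V: fires at position(s) 6: rimbibemsiplz
2. 0 -> e / C _ C #: inserts after position(s) 12: rimbibemsiplez
3. e -> o, i -> u / B C0 _: no change
surface: rimbibemsiplez


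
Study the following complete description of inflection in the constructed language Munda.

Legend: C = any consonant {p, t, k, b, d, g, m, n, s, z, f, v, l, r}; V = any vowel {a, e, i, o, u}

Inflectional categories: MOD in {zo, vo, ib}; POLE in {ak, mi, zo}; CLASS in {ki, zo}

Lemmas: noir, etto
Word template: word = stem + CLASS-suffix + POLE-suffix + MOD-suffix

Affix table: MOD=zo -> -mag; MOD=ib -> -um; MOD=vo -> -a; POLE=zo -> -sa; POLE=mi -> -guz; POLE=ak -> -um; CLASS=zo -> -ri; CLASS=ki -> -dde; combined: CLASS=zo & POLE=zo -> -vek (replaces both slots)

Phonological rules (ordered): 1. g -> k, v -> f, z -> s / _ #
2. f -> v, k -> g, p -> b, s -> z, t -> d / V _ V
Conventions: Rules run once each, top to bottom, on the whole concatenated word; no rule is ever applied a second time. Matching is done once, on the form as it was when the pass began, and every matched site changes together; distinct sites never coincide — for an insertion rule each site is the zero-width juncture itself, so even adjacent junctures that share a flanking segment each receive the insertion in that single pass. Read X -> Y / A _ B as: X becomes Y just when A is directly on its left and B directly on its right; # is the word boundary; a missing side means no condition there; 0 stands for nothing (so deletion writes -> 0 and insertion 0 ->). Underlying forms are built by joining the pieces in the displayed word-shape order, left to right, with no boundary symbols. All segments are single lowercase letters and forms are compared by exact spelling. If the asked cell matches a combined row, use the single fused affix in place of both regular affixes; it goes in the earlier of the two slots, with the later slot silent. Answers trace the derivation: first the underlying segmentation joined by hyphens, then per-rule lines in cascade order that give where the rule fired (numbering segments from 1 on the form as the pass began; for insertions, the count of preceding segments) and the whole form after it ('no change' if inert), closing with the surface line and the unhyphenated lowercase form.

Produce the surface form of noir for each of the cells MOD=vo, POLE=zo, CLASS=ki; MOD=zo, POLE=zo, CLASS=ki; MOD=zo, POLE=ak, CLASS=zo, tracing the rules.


cell MOD=vo, POLE=zo, CLASS=ki:
underlying: noir-dde-sa-a
1. g -> k, v -> f, z -> s / _ #: no change
2. f -> v, k -> g, p -> b, s -> z, t -> d / V _ V: fires at position(s) 8: noirddezaa
surface: noirddezaa

cell MOD=zo, POLE=zo, CLASS=ki:
underlying: noir-dde-sa-mag
1. g -> k, v -> f, z -> s / _ #: fires at position(s) 12: noirddesamak
2. f -> v, k -> g, p -> b, s -> z, t -> d / V _ V: fires at position(s) 8: noirddezamak
surface: noirddezamak

cell MOD=zo, POLE=ak, CLASS=zo:
underlying: noir-ri-um-mag
1. g -> k, v -> f, z -> s / _ #: fires at position(s) 11: noirriummak
2. f -> v, k -> g, p -> b, s -> z, t -> d / V _ V: no change
surface: noirriummak


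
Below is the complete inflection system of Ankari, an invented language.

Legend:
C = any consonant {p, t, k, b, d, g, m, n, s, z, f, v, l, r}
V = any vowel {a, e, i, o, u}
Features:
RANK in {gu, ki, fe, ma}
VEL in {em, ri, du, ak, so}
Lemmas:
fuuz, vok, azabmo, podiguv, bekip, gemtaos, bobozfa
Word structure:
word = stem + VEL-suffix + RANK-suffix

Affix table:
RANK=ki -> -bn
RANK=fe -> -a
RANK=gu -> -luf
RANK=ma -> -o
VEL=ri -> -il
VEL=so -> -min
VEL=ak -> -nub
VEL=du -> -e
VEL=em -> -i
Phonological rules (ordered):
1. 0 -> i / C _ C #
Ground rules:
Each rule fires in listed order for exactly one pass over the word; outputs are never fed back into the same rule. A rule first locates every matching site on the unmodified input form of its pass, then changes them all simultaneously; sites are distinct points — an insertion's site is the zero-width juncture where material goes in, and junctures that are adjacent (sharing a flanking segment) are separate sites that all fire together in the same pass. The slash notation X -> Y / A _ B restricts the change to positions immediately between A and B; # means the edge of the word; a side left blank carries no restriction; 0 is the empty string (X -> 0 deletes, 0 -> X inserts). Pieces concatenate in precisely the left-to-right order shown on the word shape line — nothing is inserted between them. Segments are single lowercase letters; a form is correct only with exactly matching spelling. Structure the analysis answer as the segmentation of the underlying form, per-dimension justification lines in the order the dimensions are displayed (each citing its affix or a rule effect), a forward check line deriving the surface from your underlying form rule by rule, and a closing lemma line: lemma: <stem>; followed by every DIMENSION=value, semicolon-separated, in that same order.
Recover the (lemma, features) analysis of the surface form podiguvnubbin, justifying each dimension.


underlying: podiguv-nub-bn
RANK=ki - signalled by the affix -bn
VEL=ak - signalled by the affix -nub
check: podiguvnubbn -> podiguvnubbin
lemma: podiguv; RANK=ki; VEL=ak


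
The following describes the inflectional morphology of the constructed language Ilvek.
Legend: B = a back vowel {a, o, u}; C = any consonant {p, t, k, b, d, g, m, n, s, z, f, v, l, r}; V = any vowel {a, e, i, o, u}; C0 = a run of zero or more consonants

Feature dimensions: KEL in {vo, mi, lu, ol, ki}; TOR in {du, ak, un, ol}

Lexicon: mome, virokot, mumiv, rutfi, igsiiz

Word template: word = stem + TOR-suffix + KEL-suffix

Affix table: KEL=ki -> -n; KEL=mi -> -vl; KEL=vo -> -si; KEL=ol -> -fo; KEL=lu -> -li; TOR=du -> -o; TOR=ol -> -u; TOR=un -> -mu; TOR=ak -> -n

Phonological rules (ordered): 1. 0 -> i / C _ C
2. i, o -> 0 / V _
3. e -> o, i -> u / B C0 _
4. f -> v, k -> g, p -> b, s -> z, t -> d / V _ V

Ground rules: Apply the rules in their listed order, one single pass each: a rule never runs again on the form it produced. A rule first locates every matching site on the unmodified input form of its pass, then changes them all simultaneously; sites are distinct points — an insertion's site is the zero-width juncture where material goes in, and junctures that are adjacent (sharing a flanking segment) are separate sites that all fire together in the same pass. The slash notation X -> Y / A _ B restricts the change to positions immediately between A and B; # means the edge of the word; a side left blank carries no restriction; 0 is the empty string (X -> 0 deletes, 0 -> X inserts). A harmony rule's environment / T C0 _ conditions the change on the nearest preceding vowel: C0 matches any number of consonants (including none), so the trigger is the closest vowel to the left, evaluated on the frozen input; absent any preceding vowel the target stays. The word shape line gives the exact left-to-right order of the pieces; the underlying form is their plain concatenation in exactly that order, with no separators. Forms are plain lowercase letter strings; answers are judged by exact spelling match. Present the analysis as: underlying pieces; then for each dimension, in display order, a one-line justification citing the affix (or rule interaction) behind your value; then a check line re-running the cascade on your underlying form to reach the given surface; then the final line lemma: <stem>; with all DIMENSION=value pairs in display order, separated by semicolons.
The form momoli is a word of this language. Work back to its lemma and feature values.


underlying: mome-o-li
KEL=lu - signalled by the affix -li
TOR=du - signalled by the affix -o
check: momeoli -> momeoli -> momeli -> momoli -> momoli
lemma: mome; KEL=lu; TOR=du
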